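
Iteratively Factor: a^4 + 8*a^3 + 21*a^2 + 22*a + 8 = (a + 1)*(a^3 + 7*a^2 + 14*a + 8) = (a + 1)*(a + 4)*(a^2 + 3*a + 2) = (a + 1)^2*(a + 4)*(a + 2)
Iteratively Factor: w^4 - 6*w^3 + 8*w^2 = (w)*(w^3 - 6*w^2 + 8*w) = w^2*(w^2 - 6*w + 8) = w^2*(w - 2)*(w - 4)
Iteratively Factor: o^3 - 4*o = (o - 2)*(o^2 + 2*o) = o*(o - 2)*(o + 2)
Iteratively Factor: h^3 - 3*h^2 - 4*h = (h)*(h^2 - 3*h - 4) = h*(h + 1)*(h - 4)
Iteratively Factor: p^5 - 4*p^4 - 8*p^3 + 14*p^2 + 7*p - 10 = (p - 1)*(p^4 - 3*p^3 - 11*p^2 + 3*p + 10) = (p - 5)*(p - 1)*(p^3 + 2*p^2 - p - 2) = (p - 5)*(p - 1)*(p + 1)*(p^2 + p - 2) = (p - 5)*(p - 1)*(p + 1)*(p + 2)*(p - 1)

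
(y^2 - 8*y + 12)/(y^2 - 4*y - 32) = (-y^2 + 8*y - 12)/(-y^2 + 4*y + 32)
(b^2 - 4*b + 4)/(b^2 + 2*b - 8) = (b - 2)/(b + 4)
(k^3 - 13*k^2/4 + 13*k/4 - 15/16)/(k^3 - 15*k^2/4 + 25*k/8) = (4*k^2 - 8*k + 3)/(2*k*(2*k - 5))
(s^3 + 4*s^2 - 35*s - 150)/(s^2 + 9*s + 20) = (s^2 - s - 30)/(s + 4)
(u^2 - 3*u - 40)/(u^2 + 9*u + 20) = (u - 8)/(u + 4)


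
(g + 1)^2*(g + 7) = g^3 + 9*g^2 + 15*g + 7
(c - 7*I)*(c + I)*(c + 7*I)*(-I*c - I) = -I*c^4 + c^3 - I*c^3 + c^2 - 49*I*c^2 + 49*c - 49*I*c + 49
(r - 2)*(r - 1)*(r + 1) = r^3 - 2*r^2 - r + 2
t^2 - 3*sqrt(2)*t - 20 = (t - 5*sqrt(2))*(t + 2*sqrt(2))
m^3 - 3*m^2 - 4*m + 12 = (m - 3)*(m - 2)*(m + 2)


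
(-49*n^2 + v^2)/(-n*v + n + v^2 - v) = (49*n^2 - v^2)/(n*v - n - v^2 + v)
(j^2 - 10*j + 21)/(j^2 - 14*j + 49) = (j - 3)/(j - 7)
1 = 1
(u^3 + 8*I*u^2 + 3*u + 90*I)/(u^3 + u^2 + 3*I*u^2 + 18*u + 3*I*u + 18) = (u + 5*I)/(u + 1)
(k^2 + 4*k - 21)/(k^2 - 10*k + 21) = (k + 7)/(k - 7)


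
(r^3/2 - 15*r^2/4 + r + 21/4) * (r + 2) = r^4/2 - 11*r^3/4 - 13*r^2/2 + 29*r/4 + 21/2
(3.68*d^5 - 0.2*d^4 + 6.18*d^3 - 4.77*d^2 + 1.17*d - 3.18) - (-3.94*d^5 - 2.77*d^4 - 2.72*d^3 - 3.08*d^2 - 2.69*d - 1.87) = 7.62*d^5 + 2.57*d^4 + 8.9*d^3 - 1.69*d^2 + 3.86*d - 1.31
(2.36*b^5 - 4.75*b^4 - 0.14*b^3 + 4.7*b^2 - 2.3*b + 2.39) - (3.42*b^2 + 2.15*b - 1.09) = 2.36*b^5 - 4.75*b^4 - 0.14*b^3 + 1.28*b^2 - 4.45*b + 3.48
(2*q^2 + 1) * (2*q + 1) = 4*q^3 + 2*q^2 + 2*q + 1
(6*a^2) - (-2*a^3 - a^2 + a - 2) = 2*a^3 + 7*a^2 - a + 2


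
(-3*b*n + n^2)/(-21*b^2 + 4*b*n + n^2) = n/(7*b + n)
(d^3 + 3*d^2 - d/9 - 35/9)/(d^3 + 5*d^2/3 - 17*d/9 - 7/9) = (3*d + 5)/(3*d + 1)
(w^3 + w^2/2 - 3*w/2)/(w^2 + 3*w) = (2*w^2 + w - 3)/(2*(w + 3))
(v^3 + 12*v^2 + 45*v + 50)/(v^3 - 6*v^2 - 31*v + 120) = (v^2 + 7*v + 10)/(v^2 - 11*v + 24)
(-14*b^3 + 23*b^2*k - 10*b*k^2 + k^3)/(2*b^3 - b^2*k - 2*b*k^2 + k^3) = (-7*b + k)/(b + k)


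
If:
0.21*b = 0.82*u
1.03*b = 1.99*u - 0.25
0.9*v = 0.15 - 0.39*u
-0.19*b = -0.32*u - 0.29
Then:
No Solution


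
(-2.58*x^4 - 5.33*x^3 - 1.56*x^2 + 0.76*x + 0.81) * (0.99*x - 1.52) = -2.5542*x^5 - 1.3551*x^4 + 6.5572*x^3 + 3.1236*x^2 - 0.3533*x - 1.2312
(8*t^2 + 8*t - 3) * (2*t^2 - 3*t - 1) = 16*t^4 - 8*t^3 - 38*t^2 + t + 3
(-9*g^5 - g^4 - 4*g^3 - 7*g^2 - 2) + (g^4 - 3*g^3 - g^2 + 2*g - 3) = -9*g^5 - 7*g^3 - 8*g^2 + 2*g - 5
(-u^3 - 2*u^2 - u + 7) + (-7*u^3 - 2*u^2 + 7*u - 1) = -8*u^3 - 4*u^2 + 6*u + 6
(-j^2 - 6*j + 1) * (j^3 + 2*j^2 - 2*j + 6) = -j^5 - 8*j^4 - 9*j^3 + 8*j^2 - 38*j + 6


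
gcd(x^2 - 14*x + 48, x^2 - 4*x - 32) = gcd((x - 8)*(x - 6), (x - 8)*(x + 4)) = x - 8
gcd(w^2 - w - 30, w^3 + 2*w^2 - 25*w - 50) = w + 5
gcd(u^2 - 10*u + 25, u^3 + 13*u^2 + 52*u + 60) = 1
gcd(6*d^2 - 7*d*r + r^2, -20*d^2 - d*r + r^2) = 1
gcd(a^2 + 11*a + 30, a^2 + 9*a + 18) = a + 6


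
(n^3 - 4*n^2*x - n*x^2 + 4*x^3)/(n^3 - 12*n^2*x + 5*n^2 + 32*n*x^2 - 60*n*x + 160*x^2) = (-n^2 + x^2)/(-n^2 + 8*n*x - 5*n + 40*x)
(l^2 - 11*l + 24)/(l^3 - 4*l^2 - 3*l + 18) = (l - 8)/(l^2 - l - 6)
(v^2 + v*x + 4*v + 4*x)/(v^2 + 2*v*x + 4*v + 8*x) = (v + x)/(v + 2*x)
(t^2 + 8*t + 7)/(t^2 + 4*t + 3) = (t + 7)/(t + 3)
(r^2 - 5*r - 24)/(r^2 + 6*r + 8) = (r^2 - 5*r - 24)/(r^2 + 6*r + 8)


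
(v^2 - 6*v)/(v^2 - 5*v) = (v - 6)/(v - 5)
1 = 1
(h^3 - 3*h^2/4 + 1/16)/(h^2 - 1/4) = (8*h^2 - 2*h - 1)/(4*(2*h + 1))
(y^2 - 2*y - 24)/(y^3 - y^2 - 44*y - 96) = (y - 6)/(y^2 - 5*y - 24)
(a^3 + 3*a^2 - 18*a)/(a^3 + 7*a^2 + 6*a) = (a - 3)/(a + 1)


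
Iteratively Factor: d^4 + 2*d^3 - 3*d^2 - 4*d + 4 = (d - 1)*(d^3 + 3*d^2 - 4) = (d - 1)*(d + 2)*(d^2 + d - 2) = (d - 1)^2*(d + 2)*(d + 2)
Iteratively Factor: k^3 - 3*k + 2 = (k - 1)*(k^2 + k - 2) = (k - 1)^2*(k + 2)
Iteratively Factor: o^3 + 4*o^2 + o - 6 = (o + 3)*(o^2 + o - 2) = (o - 1)*(o + 3)*(o + 2)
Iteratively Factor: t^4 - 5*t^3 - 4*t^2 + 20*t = (t)*(t^3 - 5*t^2 - 4*t + 20) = t*(t + 2)*(t^2 - 7*t + 10) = t*(t - 5)*(t + 2)*(t - 2)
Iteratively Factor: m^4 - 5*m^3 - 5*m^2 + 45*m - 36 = (m - 4)*(m^3 - m^2 - 9*m + 9) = (m - 4)*(m + 3)*(m^2 - 4*m + 3) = (m - 4)*(m - 3)*(m + 3)*(m - 1)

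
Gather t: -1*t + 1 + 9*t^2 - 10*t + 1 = 9*t^2 - 11*t + 2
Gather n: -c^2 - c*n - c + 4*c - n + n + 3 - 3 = -c^2 - c*n + 3*c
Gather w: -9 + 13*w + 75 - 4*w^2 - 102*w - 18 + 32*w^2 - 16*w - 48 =28*w^2 - 105*w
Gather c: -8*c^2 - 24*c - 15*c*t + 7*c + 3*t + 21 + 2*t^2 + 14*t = -8*c^2 + c*(-15*t - 17) + 2*t^2 + 17*t + 21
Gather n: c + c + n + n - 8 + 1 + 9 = 2*c + 2*n + 2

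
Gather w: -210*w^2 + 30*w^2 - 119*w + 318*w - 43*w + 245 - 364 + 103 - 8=-180*w^2 + 156*w - 24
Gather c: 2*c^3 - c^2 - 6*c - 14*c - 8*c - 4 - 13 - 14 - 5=2*c^3 - c^2 - 28*c - 36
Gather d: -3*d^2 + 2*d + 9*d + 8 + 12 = -3*d^2 + 11*d + 20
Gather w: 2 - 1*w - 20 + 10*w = 9*w - 18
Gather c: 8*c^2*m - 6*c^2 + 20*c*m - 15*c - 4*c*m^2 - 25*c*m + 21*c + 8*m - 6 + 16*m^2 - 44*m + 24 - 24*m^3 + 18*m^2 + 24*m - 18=c^2*(8*m - 6) + c*(-4*m^2 - 5*m + 6) - 24*m^3 + 34*m^2 - 12*m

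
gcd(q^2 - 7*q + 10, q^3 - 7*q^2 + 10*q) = q^2 - 7*q + 10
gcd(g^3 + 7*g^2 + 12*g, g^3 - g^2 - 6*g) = g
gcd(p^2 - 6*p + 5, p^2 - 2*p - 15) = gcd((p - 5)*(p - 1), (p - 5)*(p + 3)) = p - 5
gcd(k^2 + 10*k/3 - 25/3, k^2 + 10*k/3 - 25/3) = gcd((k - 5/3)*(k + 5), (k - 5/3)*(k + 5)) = k^2 + 10*k/3 - 25/3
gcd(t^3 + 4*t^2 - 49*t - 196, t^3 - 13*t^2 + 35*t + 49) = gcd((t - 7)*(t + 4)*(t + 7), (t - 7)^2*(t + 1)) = t - 7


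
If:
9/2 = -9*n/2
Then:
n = -1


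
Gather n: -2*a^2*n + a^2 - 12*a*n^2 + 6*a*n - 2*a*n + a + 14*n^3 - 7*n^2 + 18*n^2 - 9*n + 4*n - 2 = a^2 + a + 14*n^3 + n^2*(11 - 12*a) + n*(-2*a^2 + 4*a - 5) - 2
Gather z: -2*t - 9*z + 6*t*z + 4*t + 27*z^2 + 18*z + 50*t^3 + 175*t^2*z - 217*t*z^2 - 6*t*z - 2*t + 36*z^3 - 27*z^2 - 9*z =50*t^3 + 175*t^2*z - 217*t*z^2 + 36*z^3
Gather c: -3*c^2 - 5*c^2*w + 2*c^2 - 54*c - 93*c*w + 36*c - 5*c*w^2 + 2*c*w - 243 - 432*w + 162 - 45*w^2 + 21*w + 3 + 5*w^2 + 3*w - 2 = c^2*(-5*w - 1) + c*(-5*w^2 - 91*w - 18) - 40*w^2 - 408*w - 80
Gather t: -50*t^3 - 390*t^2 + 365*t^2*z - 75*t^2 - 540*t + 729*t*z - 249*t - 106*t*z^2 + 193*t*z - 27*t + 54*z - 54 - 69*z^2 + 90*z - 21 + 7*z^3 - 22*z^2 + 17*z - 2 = -50*t^3 + t^2*(365*z - 465) + t*(-106*z^2 + 922*z - 816) + 7*z^3 - 91*z^2 + 161*z - 77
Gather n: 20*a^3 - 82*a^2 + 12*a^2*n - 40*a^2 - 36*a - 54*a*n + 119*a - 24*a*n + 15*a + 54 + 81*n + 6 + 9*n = 20*a^3 - 122*a^2 + 98*a + n*(12*a^2 - 78*a + 90) + 60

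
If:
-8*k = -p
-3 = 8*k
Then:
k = -3/8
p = -3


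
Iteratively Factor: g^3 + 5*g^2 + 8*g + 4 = (g + 2)*(g^2 + 3*g + 2) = (g + 1)*(g + 2)*(g + 2)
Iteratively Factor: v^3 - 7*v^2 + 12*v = (v)*(v^2 - 7*v + 12) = v*(v - 4)*(v - 3)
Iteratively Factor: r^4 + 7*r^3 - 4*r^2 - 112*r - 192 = (r + 4)*(r^3 + 3*r^2 - 16*r - 48) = (r - 4)*(r + 4)*(r^2 + 7*r + 12) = (r - 4)*(r + 3)*(r + 4)*(r + 4)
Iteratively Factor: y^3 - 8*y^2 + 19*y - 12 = (y - 4)*(y^2 - 4*y + 3) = (y - 4)*(y - 1)*(y - 3)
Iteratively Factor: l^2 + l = (l)*(l + 1)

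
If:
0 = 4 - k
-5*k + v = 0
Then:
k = 4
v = 20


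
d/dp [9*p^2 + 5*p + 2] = 18*p + 5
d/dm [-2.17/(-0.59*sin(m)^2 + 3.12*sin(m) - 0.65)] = (6.7704 - 2.5606*sin(m))*cos(m)/(0.59*sin(m)^2 - 3.12*sin(m) + 0.65)^2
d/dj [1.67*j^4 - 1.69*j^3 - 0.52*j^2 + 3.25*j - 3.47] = 6.68*j^3 - 5.07*j^2 - 1.04*j + 3.25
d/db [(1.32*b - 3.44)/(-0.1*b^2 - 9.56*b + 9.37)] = (0.132*b^2 - 0.688000000000001*b - 20.518)/(0.01*b^4 + 1.912*b^3 + 89.5196*b^2 - 179.1544*b + 87.7969)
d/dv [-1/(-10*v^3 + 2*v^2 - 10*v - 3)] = 2*(-15*v^2 + 2*v - 5)/(10*v^3 - 2*v^2 + 10*v + 3)^2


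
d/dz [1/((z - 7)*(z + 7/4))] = 4*(21 - 8*z)/(16*z^4 - 168*z^3 + 49*z^2 + 2058*z + 2401)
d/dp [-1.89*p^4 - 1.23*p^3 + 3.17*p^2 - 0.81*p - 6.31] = -7.56*p^3 - 3.69*p^2 + 6.34*p - 0.81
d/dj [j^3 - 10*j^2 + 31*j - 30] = 3*j^2 - 20*j + 31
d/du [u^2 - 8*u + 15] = 2*u - 8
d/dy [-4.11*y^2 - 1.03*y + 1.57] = -8.22*y - 1.03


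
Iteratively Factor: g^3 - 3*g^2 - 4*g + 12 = (g - 3)*(g^2 - 4) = (g - 3)*(g - 2)*(g + 2)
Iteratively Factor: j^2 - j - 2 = (j - 2)*(j + 1)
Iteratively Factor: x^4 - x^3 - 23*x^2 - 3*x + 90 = (x - 5)*(x^3 + 4*x^2 - 3*x - 18) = (x - 5)*(x - 2)*(x^2 + 6*x + 9) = (x - 5)*(x - 2)*(x + 3)*(x + 3)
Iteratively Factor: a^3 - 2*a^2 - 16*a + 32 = (a - 4)*(a^2 + 2*a - 8) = (a - 4)*(a + 4)*(a - 2)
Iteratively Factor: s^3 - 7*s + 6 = (s - 1)*(s^2 + s - 6) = (s - 1)*(s + 3)*(s - 2)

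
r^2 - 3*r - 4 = (r - 4)*(r + 1)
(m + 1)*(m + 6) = m^2 + 7*m + 6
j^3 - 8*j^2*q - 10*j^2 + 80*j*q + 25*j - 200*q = (j - 5)^2*(j - 8*q)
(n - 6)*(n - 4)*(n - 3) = n^3 - 13*n^2 + 54*n - 72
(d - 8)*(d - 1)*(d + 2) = d^3 - 7*d^2 - 10*d + 16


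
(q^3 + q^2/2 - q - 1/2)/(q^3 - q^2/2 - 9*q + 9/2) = (2*q^3 + q^2 - 2*q - 1)/(2*q^3 - q^2 - 18*q + 9)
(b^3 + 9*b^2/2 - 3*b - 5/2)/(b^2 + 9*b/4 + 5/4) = 2*(2*b^3 + 9*b^2 - 6*b - 5)/(4*b^2 + 9*b + 5)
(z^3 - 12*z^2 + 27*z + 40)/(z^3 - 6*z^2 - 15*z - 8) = (z - 5)/(z + 1)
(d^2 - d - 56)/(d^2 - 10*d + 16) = (d + 7)/(d - 2)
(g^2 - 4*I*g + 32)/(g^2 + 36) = (g^2 - 4*I*g + 32)/(g^2 + 36)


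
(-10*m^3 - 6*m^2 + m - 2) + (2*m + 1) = -10*m^3 - 6*m^2 + 3*m - 1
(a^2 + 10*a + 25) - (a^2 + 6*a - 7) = 4*a + 32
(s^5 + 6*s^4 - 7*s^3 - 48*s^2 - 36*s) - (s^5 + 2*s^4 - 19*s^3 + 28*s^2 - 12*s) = 4*s^4 + 12*s^3 - 76*s^2 - 24*s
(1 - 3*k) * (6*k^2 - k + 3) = -18*k^3 + 9*k^2 - 10*k + 3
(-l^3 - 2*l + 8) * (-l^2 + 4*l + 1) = l^5 - 4*l^4 + l^3 - 16*l^2 + 30*l + 8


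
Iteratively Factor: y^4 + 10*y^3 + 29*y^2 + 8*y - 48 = (y + 3)*(y^3 + 7*y^2 + 8*y - 16) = (y - 1)*(y + 3)*(y^2 + 8*y + 16) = (y - 1)*(y + 3)*(y + 4)*(y + 4)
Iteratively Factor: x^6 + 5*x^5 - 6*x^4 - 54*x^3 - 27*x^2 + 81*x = (x + 3)*(x^5 + 2*x^4 - 12*x^3 - 18*x^2 + 27*x) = (x + 3)^2*(x^4 - x^3 - 9*x^2 + 9*x) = (x - 1)*(x + 3)^2*(x^3 - 9*x) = (x - 1)*(x + 3)^3*(x^2 - 3*x) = (x - 3)*(x - 1)*(x + 3)^3*(x)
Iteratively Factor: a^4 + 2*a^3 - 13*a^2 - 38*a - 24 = (a + 1)*(a^3 + a^2 - 14*a - 24) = (a + 1)*(a + 2)*(a^2 - a - 12) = (a + 1)*(a + 2)*(a + 3)*(a - 4)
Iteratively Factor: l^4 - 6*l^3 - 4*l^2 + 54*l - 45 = (l - 1)*(l^3 - 5*l^2 - 9*l + 45) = (l - 1)*(l + 3)*(l^2 - 8*l + 15) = (l - 5)*(l - 1)*(l + 3)*(l - 3)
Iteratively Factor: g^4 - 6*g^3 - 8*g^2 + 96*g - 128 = (g - 2)*(g^3 - 4*g^2 - 16*g + 64) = (g - 2)*(g + 4)*(g^2 - 8*g + 16) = (g - 4)*(g - 2)*(g + 4)*(g - 4)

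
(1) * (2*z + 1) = 2*z + 1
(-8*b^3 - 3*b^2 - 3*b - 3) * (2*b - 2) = -16*b^4 + 10*b^3 + 6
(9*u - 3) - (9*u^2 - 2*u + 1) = -9*u^2 + 11*u - 4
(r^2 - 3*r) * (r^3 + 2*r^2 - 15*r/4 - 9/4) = r^5 - r^4 - 39*r^3/4 + 9*r^2 + 27*r/4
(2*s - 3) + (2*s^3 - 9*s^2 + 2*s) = 2*s^3 - 9*s^2 + 4*s - 3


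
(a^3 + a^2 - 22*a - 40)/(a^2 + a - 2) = (a^2 - a - 20)/(a - 1)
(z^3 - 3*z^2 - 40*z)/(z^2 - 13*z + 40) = z*(z + 5)/(z - 5)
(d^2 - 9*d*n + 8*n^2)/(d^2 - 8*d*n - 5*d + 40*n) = (d - n)/(d - 5)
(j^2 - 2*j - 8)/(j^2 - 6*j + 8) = (j + 2)/(j - 2)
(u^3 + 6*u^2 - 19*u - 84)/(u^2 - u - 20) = (-u^3 - 6*u^2 + 19*u + 84)/(-u^2 + u + 20)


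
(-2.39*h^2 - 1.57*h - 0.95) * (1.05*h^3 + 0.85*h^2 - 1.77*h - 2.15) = -2.5095*h^5 - 3.68*h^4 + 1.8983*h^3 + 7.1099*h^2 + 5.057*h + 2.0425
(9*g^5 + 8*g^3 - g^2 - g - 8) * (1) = 9*g^5 + 8*g^3 - g^2 - g - 8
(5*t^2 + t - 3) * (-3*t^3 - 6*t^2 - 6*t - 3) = -15*t^5 - 33*t^4 - 27*t^3 - 3*t^2 + 15*t + 9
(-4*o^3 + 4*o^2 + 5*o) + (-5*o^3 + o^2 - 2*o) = -9*o^3 + 5*o^2 + 3*o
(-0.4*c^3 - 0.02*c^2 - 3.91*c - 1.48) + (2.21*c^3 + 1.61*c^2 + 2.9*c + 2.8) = 1.81*c^3 + 1.59*c^2 - 1.01*c + 1.32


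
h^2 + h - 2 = (h - 1)*(h + 2)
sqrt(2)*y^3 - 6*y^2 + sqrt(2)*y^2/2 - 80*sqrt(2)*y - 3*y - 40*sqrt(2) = (y - 8*sqrt(2))*(y + 5*sqrt(2))*(sqrt(2)*y + sqrt(2)/2)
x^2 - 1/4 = (x - 1/2)*(x + 1/2)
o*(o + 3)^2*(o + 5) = o^4 + 11*o^3 + 39*o^2 + 45*o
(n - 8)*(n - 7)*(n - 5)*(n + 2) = n^4 - 18*n^3 + 91*n^2 - 18*n - 560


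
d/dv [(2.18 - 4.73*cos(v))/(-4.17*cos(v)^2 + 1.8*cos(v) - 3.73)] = (19.7241*cos(v)^2 - 18.1812*cos(v) - 13.7189)*sin(v)/(17.3889*cos(v)^4 - 15.012*cos(v)^3 + 34.3482*cos(v)^2 - 13.428*cos(v) + 13.9129)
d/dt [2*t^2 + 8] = 4*t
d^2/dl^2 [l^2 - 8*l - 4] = 2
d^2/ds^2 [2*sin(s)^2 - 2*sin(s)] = 2*sin(s) + 4*cos(2*s)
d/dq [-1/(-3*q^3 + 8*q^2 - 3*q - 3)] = (-9*q^2 + 16*q - 3)/(3*q^3 - 8*q^2 + 3*q + 3)^2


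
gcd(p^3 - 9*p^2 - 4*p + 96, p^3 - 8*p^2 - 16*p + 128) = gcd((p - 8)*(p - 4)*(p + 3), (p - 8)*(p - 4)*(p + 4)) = p^2 - 12*p + 32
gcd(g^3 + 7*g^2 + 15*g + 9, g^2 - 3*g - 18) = g + 3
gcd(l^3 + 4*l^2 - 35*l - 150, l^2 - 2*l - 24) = l - 6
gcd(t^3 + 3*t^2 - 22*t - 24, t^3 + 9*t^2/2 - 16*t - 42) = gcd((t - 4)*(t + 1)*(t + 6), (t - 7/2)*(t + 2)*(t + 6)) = t + 6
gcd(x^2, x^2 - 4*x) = x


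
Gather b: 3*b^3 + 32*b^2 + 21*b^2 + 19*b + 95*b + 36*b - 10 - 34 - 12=3*b^3 + 53*b^2 + 150*b - 56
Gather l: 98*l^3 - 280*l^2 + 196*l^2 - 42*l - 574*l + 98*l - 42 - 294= 98*l^3 - 84*l^2 - 518*l - 336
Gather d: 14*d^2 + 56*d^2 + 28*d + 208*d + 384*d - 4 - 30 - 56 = 70*d^2 + 620*d - 90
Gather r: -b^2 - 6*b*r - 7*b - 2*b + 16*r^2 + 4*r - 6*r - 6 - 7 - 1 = -b^2 - 9*b + 16*r^2 + r*(-6*b - 2) - 14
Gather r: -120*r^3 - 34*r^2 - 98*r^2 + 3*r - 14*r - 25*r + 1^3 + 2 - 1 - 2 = -120*r^3 - 132*r^2 - 36*r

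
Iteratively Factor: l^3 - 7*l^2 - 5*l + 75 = (l + 3)*(l^2 - 10*l + 25) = (l - 5)*(l + 3)*(l - 5)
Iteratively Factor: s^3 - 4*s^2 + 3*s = (s - 3)*(s^2 - s) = s*(s - 3)*(s - 1)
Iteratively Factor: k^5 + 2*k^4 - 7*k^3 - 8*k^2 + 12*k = (k)*(k^4 + 2*k^3 - 7*k^2 - 8*k + 12) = k*(k + 2)*(k^3 - 7*k + 6) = k*(k + 2)*(k + 3)*(k^2 - 3*k + 2) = k*(k - 1)*(k + 2)*(k + 3)*(k - 2)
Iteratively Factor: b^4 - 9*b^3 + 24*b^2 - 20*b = (b - 2)*(b^3 - 7*b^2 + 10*b) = (b - 5)*(b - 2)*(b^2 - 2*b) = b*(b - 5)*(b - 2)*(b - 2)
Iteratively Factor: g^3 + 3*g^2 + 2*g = (g)*(g^2 + 3*g + 2) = g*(g + 1)*(g + 2)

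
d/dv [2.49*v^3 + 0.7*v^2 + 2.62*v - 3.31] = 7.47*v^2 + 1.4*v + 2.62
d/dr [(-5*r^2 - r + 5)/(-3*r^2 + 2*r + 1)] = (-13*r^2 + 20*r - 11)/(9*r^4 - 12*r^3 - 2*r^2 + 4*r + 1)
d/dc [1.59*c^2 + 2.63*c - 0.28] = 3.18*c + 2.63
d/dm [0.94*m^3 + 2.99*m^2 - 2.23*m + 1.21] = 2.82*m^2 + 5.98*m - 2.23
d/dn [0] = 0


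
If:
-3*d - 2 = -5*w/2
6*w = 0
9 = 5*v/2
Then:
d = -2/3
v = 18/5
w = 0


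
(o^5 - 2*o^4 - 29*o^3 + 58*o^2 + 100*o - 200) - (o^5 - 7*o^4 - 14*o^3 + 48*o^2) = 5*o^4 - 15*o^3 + 10*o^2 + 100*o - 200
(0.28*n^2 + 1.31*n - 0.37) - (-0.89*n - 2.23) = 0.28*n^2 + 2.2*n + 1.86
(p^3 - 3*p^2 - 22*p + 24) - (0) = p^3 - 3*p^2 - 22*p + 24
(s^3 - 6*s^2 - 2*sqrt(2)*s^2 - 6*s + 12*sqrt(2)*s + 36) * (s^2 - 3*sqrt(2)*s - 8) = s^5 - 5*sqrt(2)*s^4 - 6*s^4 - 2*s^3 + 30*sqrt(2)*s^3 + 12*s^2 + 34*sqrt(2)*s^2 - 204*sqrt(2)*s + 48*s - 288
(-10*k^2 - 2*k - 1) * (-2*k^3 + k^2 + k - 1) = 20*k^5 - 6*k^4 - 10*k^3 + 7*k^2 + k + 1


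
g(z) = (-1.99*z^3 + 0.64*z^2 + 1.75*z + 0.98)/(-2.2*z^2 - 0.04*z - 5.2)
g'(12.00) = 0.92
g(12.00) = 10.31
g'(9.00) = 0.94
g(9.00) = 7.52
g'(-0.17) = -0.28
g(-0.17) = -0.14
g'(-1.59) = 0.96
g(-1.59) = -0.73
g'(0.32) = -0.21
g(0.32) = -0.28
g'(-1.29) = 0.82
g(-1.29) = -0.46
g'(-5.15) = 0.99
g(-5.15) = -4.43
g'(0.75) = 0.24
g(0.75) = -0.28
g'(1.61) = 0.89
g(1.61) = 0.26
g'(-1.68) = 0.99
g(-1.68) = -0.82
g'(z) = (4.4*z + 0.04)*(-1.99*z^3 + 0.64*z^2 + 1.75*z + 0.98)/(-2.2*z^2 - 0.04*z - 5.2)^2 + (-5.97*z^2 + 1.28*z + 1.75)/(-2.2*z^2 - 0.04*z - 5.2) = (4.378*z^4 + 0.1592*z^3 + 34.8684*z^2 - 2.344*z - 9.0608)/(4.84*z^4 + 0.176*z^3 + 22.8816*z^2 + 0.416*z + 27.04)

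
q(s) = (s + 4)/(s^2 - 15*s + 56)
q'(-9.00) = 0.00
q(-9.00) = -0.02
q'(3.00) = 0.21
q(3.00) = 0.35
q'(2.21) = 0.12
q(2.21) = 0.22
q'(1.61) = 0.08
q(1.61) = 0.16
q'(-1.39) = 0.02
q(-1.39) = 0.03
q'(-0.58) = 0.03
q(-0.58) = 0.05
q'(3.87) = 0.42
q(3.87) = 0.61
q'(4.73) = 1.01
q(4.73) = 1.18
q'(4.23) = 0.59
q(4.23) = 0.79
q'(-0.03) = 0.04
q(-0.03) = 0.07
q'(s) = (15 - 2*s)*(s + 4)/(s^2 - 15*s + 56)^2 + 1/(s^2 - 15*s + 56)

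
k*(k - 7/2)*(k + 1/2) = k^3 - 3*k^2 - 7*k/4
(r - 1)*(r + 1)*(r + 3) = r^3 + 3*r^2 - r - 3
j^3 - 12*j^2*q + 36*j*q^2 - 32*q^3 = (j - 8*q)*(j - 2*q)^2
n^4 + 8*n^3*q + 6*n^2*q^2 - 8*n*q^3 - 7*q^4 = (n - q)*(n + q)^2*(n + 7*q)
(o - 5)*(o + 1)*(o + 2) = o^3 - 2*o^2 - 13*o - 10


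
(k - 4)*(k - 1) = k^2 - 5*k + 4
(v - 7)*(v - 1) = v^2 - 8*v + 7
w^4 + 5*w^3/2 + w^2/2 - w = w*(w - 1/2)*(w + 1)*(w + 2)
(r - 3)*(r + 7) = r^2 + 4*r - 21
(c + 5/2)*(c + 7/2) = c^2 + 6*c + 35/4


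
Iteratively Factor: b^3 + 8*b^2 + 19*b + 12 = (b + 1)*(b^2 + 7*b + 12) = (b + 1)*(b + 3)*(b + 4)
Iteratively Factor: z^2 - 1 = (z - 1)*(z + 1)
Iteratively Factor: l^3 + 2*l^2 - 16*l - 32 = (l + 4)*(l^2 - 2*l - 8) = (l + 2)*(l + 4)*(l - 4)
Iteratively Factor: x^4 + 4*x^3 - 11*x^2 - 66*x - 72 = (x + 3)*(x^3 + x^2 - 14*x - 24) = (x - 4)*(x + 3)*(x^2 + 5*x + 6) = (x - 4)*(x + 3)^2*(x + 2)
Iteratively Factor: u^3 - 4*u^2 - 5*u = (u + 1)*(u^2 - 5*u) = (u - 5)*(u + 1)*(u)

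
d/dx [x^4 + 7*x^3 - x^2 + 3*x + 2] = 4*x^3 + 21*x^2 - 2*x + 3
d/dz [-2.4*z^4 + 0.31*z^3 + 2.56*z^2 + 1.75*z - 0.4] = -9.6*z^3 + 0.93*z^2 + 5.12*z + 1.75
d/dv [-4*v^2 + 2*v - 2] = 2 - 8*v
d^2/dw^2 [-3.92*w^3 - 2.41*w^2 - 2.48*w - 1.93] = -23.52*w - 4.82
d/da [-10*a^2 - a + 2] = -20*a - 1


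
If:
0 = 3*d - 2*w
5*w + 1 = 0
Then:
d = -2/15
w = -1/5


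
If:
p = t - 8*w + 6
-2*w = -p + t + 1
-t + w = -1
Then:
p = 7/2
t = 3/2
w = 1/2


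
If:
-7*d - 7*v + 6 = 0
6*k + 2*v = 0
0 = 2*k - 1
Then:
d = 33/14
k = 1/2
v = -3/2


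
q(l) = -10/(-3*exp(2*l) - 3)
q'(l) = -60*exp(2*l)/(-3*exp(2*l) - 3)^2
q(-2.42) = 3.31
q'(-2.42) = -0.05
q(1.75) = 0.10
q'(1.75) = -0.19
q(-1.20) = 3.06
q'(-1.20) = -0.51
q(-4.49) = 3.33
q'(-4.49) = -0.00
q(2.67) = 0.02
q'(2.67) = -0.03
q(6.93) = 0.00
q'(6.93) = -0.00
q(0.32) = 1.15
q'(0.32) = -1.51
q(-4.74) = 3.33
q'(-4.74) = -0.00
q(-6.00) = 3.33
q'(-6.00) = 0.00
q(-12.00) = 3.33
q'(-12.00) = 0.00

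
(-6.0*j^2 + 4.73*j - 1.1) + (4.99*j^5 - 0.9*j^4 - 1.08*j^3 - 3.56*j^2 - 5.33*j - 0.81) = 4.99*j^5 - 0.9*j^4 - 1.08*j^3 - 9.56*j^2 - 0.6*j - 1.91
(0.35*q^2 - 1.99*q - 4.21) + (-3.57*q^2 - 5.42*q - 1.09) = -3.22*q^2 - 7.41*q - 5.3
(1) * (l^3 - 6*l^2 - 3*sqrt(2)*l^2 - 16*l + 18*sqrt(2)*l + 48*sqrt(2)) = l^3 - 6*l^2 - 3*sqrt(2)*l^2 - 16*l + 18*sqrt(2)*l + 48*sqrt(2)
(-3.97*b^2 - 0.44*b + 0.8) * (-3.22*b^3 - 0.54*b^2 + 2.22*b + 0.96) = 12.7834*b^5 + 3.5606*b^4 - 11.1518*b^3 - 5.22*b^2 + 1.3536*b + 0.768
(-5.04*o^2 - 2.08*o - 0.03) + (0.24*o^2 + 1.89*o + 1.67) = -4.8*o^2 - 0.19*o + 1.64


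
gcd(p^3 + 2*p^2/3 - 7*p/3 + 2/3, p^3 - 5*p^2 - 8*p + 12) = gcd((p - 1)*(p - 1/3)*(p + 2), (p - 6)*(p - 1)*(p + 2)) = p^2 + p - 2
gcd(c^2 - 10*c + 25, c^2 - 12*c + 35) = c - 5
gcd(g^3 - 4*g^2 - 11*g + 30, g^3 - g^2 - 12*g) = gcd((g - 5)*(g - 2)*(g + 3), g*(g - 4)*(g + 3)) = g + 3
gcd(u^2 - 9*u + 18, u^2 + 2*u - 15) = u - 3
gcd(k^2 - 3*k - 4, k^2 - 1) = k + 1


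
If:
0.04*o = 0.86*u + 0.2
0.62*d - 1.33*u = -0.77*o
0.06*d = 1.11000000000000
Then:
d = 18.50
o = -16.63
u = -1.01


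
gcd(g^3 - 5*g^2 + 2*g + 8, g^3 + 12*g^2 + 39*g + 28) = g + 1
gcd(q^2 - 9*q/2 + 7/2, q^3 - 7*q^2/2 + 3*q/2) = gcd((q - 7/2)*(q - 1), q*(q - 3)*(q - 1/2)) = 1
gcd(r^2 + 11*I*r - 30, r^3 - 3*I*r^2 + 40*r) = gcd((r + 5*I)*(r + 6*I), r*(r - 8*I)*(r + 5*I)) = r + 5*I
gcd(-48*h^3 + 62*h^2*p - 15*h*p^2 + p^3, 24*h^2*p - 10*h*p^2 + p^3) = -6*h + p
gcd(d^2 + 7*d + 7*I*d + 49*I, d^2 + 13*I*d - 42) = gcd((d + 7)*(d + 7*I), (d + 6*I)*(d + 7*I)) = d + 7*I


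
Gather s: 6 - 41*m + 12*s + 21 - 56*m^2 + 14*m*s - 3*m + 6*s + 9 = -56*m^2 - 44*m + s*(14*m + 18) + 36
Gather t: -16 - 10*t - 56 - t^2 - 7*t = -t^2 - 17*t - 72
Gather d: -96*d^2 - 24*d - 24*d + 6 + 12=-96*d^2 - 48*d + 18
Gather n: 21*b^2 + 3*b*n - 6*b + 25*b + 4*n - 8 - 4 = 21*b^2 + 19*b + n*(3*b + 4) - 12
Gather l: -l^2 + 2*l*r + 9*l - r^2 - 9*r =-l^2 + l*(2*r + 9) - r^2 - 9*r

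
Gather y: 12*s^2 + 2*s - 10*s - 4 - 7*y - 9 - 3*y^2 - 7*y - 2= 12*s^2 - 8*s - 3*y^2 - 14*y - 15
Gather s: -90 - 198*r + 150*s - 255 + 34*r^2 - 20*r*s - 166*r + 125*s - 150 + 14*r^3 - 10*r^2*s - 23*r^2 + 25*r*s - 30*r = 14*r^3 + 11*r^2 - 394*r + s*(-10*r^2 + 5*r + 275) - 495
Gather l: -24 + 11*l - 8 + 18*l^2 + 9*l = 18*l^2 + 20*l - 32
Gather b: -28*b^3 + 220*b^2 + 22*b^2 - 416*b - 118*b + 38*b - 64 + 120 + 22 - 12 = -28*b^3 + 242*b^2 - 496*b + 66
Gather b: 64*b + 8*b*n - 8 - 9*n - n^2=b*(8*n + 64) - n^2 - 9*n - 8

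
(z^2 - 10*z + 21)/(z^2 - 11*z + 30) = (z^2 - 10*z + 21)/(z^2 - 11*z + 30)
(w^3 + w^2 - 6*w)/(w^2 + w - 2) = w*(w^2 + w - 6)/(w^2 + w - 2)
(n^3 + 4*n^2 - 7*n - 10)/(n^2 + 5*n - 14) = (n^2 + 6*n + 5)/(n + 7)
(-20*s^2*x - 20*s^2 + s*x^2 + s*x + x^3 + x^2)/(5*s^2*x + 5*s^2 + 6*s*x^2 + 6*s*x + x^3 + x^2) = (-4*s + x)/(s + x)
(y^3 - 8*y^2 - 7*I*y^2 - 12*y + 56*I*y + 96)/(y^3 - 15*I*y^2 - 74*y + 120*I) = (y^2 - y*(8 + 3*I) + 24*I)/(y^2 - 11*I*y - 30)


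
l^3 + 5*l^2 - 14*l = l*(l - 2)*(l + 7)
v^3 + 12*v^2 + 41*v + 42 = (v + 2)*(v + 3)*(v + 7)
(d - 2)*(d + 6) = d^2 + 4*d - 12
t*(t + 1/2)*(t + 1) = t^3 + 3*t^2/2 + t/2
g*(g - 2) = g^2 - 2*g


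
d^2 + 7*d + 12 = (d + 3)*(d + 4)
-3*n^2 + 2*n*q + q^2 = (-n + q)*(3*n + q)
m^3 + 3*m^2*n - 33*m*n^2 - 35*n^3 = (m - 5*n)*(m + n)*(m + 7*n)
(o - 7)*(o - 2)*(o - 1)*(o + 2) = o^4 - 8*o^3 + 3*o^2 + 32*o - 28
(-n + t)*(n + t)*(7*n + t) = -7*n^3 - n^2*t + 7*n*t^2 + t^3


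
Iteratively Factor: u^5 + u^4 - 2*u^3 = (u)*(u^4 + u^3 - 2*u^2) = u^2*(u^3 + u^2 - 2*u) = u^2*(u + 2)*(u^2 - u) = u^3*(u + 2)*(u - 1)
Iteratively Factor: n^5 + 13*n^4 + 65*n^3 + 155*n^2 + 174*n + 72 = (n + 4)*(n^4 + 9*n^3 + 29*n^2 + 39*n + 18) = (n + 3)*(n + 4)*(n^3 + 6*n^2 + 11*n + 6) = (n + 1)*(n + 3)*(n + 4)*(n^2 + 5*n + 6) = (n + 1)*(n + 3)^2*(n + 4)*(n + 2)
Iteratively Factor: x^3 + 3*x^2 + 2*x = (x + 1)*(x^2 + 2*x) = x*(x + 1)*(x + 2)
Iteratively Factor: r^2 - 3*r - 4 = (r - 4)*(r + 1)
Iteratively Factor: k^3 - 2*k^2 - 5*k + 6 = (k - 1)*(k^2 - k - 6) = (k - 1)*(k + 2)*(k - 3)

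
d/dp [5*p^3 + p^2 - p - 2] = 15*p^2 + 2*p - 1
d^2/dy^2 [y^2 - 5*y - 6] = 2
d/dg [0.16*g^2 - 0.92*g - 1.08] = 0.32*g - 0.92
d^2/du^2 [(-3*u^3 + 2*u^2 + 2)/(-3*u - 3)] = 2*(3*u^3 + 9*u^2 + 9*u - 4)/(3*(u^3 + 3*u^2 + 3*u + 1))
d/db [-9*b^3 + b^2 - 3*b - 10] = -27*b^2 + 2*b - 3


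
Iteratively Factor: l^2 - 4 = (l + 2)*(l - 2)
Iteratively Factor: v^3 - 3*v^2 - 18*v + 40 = (v + 4)*(v^2 - 7*v + 10) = (v - 2)*(v + 4)*(v - 5)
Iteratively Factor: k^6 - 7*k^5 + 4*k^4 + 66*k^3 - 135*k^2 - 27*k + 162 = (k - 3)*(k^5 - 4*k^4 - 8*k^3 + 42*k^2 - 9*k - 54) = (k - 3)^2*(k^4 - k^3 - 11*k^2 + 9*k + 18) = (k - 3)^2*(k - 2)*(k^3 + k^2 - 9*k - 9) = (k - 3)^2*(k - 2)*(k + 1)*(k^2 - 9) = (k - 3)^2*(k - 2)*(k + 1)*(k + 3)*(k - 3)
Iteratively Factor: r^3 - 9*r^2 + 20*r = (r)*(r^2 - 9*r + 20) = r*(r - 4)*(r - 5)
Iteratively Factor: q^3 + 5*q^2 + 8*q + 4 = (q + 2)*(q^2 + 3*q + 2) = (q + 1)*(q + 2)*(q + 2)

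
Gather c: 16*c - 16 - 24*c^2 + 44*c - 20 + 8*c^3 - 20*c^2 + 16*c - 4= 8*c^3 - 44*c^2 + 76*c - 40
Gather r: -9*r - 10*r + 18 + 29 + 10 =57 - 19*r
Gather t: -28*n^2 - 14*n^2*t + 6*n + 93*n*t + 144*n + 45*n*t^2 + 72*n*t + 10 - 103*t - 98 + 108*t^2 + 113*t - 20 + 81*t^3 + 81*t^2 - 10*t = -28*n^2 + 150*n + 81*t^3 + t^2*(45*n + 189) + t*(-14*n^2 + 165*n) - 108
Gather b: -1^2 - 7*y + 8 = 7 - 7*y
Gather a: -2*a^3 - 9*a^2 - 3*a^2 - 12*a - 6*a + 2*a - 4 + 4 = -2*a^3 - 12*a^2 - 16*a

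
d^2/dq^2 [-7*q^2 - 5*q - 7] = -14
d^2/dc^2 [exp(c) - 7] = exp(c)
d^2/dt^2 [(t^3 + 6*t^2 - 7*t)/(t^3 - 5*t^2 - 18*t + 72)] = 2*(11*t^6 + 33*t^5 - 3*t^4 - 3181*t^3 + 5616*t^2 + 7992*t + 22032)/(t^9 - 15*t^8 + 21*t^7 + 631*t^6 - 2538*t^5 - 7236*t^4 + 48600*t^3 - 7776*t^2 - 279936*t + 373248)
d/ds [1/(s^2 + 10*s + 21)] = 2*(-s - 5)/(s^2 + 10*s + 21)^2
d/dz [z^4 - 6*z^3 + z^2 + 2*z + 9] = 4*z^3 - 18*z^2 + 2*z + 2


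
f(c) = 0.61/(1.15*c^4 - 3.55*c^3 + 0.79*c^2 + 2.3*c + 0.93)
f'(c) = 0.61*(-4.6*c^3 + 10.65*c^2 - 1.58*c - 2.3)/(1.15*c^4 - 3.55*c^3 + 0.79*c^2 + 2.3*c + 0.93)^2 = (-2.806*c^3 + 6.4965*c^2 - 0.9638*c - 1.403)/(1.15*c^4 - 3.55*c^3 + 0.79*c^2 + 2.3*c + 0.93)^2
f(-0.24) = 1.28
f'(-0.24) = -3.34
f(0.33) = 0.37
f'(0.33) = -0.40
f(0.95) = 0.35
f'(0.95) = 0.38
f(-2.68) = 0.00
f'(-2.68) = 0.01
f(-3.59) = 0.00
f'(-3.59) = 0.00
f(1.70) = -0.86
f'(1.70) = 3.83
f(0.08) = 0.55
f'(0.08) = -1.15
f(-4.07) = 0.00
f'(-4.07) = 0.00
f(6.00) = 0.00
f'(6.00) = -0.00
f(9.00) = 0.00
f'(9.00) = -0.00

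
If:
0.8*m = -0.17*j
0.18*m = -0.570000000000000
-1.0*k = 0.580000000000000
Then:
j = 14.90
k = -0.58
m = -3.17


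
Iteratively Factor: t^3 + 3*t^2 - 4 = (t - 1)*(t^2 + 4*t + 4) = (t - 1)*(t + 2)*(t + 2)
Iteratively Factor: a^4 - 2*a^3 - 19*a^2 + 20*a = (a - 1)*(a^3 - a^2 - 20*a) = (a - 5)*(a - 1)*(a^2 + 4*a) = a*(a - 5)*(a - 1)*(a + 4)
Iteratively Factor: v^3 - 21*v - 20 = (v + 1)*(v^2 - v - 20) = (v - 5)*(v + 1)*(v + 4)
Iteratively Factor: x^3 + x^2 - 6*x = (x + 3)*(x^2 - 2*x) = (x - 2)*(x + 3)*(x)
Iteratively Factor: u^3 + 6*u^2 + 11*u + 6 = (u + 1)*(u^2 + 5*u + 6) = (u + 1)*(u + 2)*(u + 3)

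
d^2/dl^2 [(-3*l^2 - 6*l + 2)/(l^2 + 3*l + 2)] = 2*(3*l^3 + 24*l^2 + 54*l + 38)/(l^6 + 9*l^5 + 33*l^4 + 63*l^3 + 66*l^2 + 36*l + 8)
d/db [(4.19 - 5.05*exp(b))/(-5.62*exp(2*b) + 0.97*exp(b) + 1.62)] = (-28.381*exp(2*b) + 47.0956*exp(b) - 12.2453)*exp(b)/(31.5844*exp(4*b) - 10.9028*exp(3*b) - 17.2679*exp(2*b) + 3.1428*exp(b) + 2.6244)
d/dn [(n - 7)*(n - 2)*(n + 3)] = 3*n^2 - 12*n - 13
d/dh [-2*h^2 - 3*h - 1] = -4*h - 3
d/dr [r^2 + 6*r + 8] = 2*r + 6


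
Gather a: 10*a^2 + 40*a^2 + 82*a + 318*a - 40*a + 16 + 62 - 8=50*a^2 + 360*a + 70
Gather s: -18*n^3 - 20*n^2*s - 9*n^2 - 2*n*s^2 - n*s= -18*n^3 - 9*n^2 - 2*n*s^2 + s*(-20*n^2 - n)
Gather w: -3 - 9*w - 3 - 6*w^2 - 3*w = -6*w^2 - 12*w - 6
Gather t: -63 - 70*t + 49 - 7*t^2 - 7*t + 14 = -7*t^2 - 77*t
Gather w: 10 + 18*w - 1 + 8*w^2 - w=8*w^2 + 17*w + 9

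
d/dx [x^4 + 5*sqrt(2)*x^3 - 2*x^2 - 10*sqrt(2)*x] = 4*x^3 + 15*sqrt(2)*x^2 - 4*x - 10*sqrt(2)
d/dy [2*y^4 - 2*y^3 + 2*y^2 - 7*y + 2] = 8*y^3 - 6*y^2 + 4*y - 7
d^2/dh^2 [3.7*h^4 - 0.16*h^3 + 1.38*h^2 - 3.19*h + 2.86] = 44.4*h^2 - 0.96*h + 2.76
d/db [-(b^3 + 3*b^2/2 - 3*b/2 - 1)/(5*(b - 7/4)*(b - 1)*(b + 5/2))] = 4*(28*b^2 + 172*b + 187)/(5*(64*b^4 + 96*b^3 - 524*b^2 - 420*b + 1225))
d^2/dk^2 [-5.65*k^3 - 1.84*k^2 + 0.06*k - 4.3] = -33.9*k - 3.68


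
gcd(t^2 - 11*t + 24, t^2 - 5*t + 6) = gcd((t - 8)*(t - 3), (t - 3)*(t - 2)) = t - 3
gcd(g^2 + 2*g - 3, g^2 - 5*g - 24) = g + 3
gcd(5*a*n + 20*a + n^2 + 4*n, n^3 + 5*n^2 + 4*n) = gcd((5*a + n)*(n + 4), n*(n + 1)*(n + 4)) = n + 4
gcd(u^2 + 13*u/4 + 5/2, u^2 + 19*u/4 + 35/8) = u + 5/4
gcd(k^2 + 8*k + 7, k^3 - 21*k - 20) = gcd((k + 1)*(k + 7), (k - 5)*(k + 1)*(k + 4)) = k + 1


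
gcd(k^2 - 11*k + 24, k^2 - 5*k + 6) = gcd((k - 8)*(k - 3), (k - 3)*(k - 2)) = k - 3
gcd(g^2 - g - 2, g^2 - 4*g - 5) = g + 1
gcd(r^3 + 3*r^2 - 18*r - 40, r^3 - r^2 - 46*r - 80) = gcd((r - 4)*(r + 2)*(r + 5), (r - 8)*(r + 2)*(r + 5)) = r^2 + 7*r + 10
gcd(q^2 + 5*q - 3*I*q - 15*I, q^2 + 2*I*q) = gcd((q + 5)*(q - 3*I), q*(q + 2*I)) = 1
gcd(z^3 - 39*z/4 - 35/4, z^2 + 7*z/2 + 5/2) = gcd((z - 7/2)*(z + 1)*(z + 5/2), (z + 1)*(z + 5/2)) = z^2 + 7*z/2 + 5/2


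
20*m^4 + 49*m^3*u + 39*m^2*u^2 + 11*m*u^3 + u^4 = (m + u)^2*(4*m + u)*(5*m + u)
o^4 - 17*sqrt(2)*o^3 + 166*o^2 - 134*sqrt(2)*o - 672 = (o - 8*sqrt(2))*(o - 7*sqrt(2))*(o - 3*sqrt(2))*(o + sqrt(2))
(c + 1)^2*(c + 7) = c^3 + 9*c^2 + 15*c + 7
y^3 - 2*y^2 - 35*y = y*(y - 7)*(y + 5)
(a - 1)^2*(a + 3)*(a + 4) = a^4 + 5*a^3 - a^2 - 17*a + 12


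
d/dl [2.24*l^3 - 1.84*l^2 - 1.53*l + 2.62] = 6.72*l^2 - 3.68*l - 1.53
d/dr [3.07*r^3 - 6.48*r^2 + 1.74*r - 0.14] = 9.21*r^2 - 12.96*r + 1.74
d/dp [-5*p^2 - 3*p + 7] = -10*p - 3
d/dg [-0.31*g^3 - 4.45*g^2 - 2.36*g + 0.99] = -0.93*g^2 - 8.9*g - 2.36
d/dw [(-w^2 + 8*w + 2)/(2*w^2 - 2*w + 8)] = (-7*w^2 - 12*w + 34)/(2*(w^4 - 2*w^3 + 9*w^2 - 8*w + 16))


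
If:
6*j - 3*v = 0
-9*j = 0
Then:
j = 0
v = 0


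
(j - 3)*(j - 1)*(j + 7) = j^3 + 3*j^2 - 25*j + 21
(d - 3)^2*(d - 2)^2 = d^4 - 10*d^3 + 37*d^2 - 60*d + 36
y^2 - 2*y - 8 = (y - 4)*(y + 2)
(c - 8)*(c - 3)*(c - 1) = c^3 - 12*c^2 + 35*c - 24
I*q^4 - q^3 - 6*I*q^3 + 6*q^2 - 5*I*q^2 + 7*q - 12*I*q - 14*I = (q - 7)*(q + 1)*(q + 2*I)*(I*q + 1)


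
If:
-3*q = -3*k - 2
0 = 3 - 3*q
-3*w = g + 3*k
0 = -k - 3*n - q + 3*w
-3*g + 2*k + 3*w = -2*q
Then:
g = 5/12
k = 1/3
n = -11/12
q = 1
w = -17/36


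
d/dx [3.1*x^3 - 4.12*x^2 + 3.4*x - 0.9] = 9.3*x^2 - 8.24*x + 3.4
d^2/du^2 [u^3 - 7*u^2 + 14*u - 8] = 6*u - 14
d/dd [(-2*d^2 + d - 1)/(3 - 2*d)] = (4*d^2 - 12*d + 1)/(4*d^2 - 12*d + 9)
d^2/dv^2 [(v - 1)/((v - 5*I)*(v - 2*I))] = (2*v^3 - 6*v^2 + v*(60 + 42*I) + 78 - 140*I)/(v^6 - 21*I*v^5 - 177*v^4 + 763*I*v^3 + 1770*v^2 - 2100*I*v - 1000)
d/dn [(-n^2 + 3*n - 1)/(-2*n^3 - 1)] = (-2*n^4 + 12*n^3 - 6*n^2 + 2*n - 3)/(4*n^6 + 4*n^3 + 1)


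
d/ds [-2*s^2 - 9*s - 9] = -4*s - 9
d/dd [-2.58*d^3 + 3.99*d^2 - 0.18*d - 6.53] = -7.74*d^2 + 7.98*d - 0.18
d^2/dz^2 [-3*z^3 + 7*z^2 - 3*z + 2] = 14 - 18*z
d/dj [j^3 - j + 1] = 3*j^2 - 1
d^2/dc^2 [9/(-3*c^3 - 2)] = 324*c*(1 - 3*c^3)/(3*c^3 + 2)^3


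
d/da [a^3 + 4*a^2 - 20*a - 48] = 3*a^2 + 8*a - 20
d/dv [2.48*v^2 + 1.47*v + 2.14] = 4.96*v + 1.47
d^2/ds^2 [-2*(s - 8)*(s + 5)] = -4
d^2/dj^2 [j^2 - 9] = 2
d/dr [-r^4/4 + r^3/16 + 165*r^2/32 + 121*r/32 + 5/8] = -r^3 + 3*r^2/16 + 165*r/16 + 121/32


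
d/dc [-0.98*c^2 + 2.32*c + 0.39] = 2.32 - 1.96*c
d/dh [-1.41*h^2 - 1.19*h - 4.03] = -2.82*h - 1.19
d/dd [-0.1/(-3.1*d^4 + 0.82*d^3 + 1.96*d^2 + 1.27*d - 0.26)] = (-1.24*d^3 + 0.246*d^2 + 0.392*d + 0.127)/(-3.1*d^4 + 0.82*d^3 + 1.96*d^2 + 1.27*d - 0.26)^2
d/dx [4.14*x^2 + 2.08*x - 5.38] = 8.28*x + 2.08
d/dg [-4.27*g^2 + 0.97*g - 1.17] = 0.97 - 8.54*g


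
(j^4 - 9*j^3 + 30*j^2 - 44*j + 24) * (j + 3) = j^5 - 6*j^4 + 3*j^3 + 46*j^2 - 108*j + 72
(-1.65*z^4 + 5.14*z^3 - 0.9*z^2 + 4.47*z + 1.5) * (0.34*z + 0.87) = -0.561*z^5 + 0.3121*z^4 + 4.1658*z^3 + 0.7368*z^2 + 4.3989*z + 1.305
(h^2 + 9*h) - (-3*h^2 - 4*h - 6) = 4*h^2 + 13*h + 6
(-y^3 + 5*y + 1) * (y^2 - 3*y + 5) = -y^5 + 3*y^4 - 14*y^2 + 22*y + 5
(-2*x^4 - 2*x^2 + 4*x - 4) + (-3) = -2*x^4 - 2*x^2 + 4*x - 7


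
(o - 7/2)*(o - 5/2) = o^2 - 6*o + 35/4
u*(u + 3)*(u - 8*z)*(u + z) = u^4 - 7*u^3*z + 3*u^3 - 8*u^2*z^2 - 21*u^2*z - 24*u*z^2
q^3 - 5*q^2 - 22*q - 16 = (q - 8)*(q + 1)*(q + 2)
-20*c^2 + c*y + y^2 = (-4*c + y)*(5*c + y)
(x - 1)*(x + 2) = x^2 + x - 2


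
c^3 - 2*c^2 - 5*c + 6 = (c - 3)*(c - 1)*(c + 2)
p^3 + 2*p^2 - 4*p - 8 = (p - 2)*(p + 2)^2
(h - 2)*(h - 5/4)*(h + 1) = h^3 - 9*h^2/4 - 3*h/4 + 5/2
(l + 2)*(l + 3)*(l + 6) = l^3 + 11*l^2 + 36*l + 36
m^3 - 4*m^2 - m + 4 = (m - 4)*(m - 1)*(m + 1)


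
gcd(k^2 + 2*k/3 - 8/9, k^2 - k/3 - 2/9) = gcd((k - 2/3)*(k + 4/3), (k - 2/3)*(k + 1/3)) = k - 2/3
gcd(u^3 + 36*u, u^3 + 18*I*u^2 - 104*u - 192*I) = u + 6*I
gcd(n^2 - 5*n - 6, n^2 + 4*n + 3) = n + 1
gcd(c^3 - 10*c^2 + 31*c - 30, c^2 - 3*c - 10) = c - 5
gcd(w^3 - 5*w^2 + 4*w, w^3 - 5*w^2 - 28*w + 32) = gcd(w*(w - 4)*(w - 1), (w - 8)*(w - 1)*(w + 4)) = w - 1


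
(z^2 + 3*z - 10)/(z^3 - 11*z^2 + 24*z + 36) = (z^2 + 3*z - 10)/(z^3 - 11*z^2 + 24*z + 36)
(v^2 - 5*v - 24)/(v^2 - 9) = (v - 8)/(v - 3)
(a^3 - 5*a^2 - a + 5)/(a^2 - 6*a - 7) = (a^2 - 6*a + 5)/(a - 7)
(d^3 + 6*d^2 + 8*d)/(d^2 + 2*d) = d + 4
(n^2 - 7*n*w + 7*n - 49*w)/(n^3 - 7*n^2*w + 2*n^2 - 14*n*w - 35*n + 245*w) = 1/(n - 5)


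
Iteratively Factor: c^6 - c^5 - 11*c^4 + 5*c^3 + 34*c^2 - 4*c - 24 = (c + 2)*(c^5 - 3*c^4 - 5*c^3 + 15*c^2 + 4*c - 12) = (c + 2)^2*(c^4 - 5*c^3 + 5*c^2 + 5*c - 6) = (c - 2)*(c + 2)^2*(c^3 - 3*c^2 - c + 3) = (c - 2)*(c + 1)*(c + 2)^2*(c^2 - 4*c + 3) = (c - 2)*(c - 1)*(c + 1)*(c + 2)^2*(c - 3)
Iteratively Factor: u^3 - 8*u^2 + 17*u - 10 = (u - 1)*(u^2 - 7*u + 10) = (u - 2)*(u - 1)*(u - 5)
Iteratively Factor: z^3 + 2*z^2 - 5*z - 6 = (z + 3)*(z^2 - z - 2) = (z - 2)*(z + 3)*(z + 1)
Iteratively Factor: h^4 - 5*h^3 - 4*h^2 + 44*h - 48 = (h - 2)*(h^3 - 3*h^2 - 10*h + 24) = (h - 2)^2*(h^2 - h - 12) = (h - 4)*(h - 2)^2*(h + 3)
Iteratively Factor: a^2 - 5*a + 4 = (a - 4)*(a - 1)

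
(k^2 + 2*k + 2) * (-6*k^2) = -6*k^4 - 12*k^3 - 12*k^2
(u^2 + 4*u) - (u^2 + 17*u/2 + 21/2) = -9*u/2 - 21/2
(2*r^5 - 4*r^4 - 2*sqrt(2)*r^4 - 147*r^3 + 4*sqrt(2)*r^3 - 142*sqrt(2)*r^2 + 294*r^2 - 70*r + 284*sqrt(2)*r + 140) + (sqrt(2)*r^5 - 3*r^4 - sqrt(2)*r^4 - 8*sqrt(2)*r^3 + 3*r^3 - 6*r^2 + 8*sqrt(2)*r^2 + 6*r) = sqrt(2)*r^5 + 2*r^5 - 7*r^4 - 3*sqrt(2)*r^4 - 144*r^3 - 4*sqrt(2)*r^3 - 134*sqrt(2)*r^2 + 288*r^2 - 64*r + 284*sqrt(2)*r + 140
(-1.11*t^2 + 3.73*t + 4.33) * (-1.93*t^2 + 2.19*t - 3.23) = 2.1423*t^4 - 9.6298*t^3 + 3.3971*t^2 - 2.5652*t - 13.9859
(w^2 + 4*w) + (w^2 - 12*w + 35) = 2*w^2 - 8*w + 35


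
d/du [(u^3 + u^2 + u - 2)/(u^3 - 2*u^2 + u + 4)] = 3*(-u^4 + 7*u^2 + 2)/(u^6 - 4*u^5 + 6*u^4 + 4*u^3 - 15*u^2 + 8*u + 16)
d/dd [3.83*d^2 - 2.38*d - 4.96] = 7.66*d - 2.38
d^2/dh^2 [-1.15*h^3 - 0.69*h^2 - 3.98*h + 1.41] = -6.9*h - 1.38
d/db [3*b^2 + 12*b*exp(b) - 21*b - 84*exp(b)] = 12*b*exp(b) + 6*b - 72*exp(b) - 21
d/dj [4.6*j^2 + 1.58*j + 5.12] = 9.2*j + 1.58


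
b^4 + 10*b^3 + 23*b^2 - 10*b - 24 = (b - 1)*(b + 1)*(b + 4)*(b + 6)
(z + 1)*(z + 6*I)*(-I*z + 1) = -I*z^3 + 7*z^2 - I*z^2 + 7*z + 6*I*z + 6*I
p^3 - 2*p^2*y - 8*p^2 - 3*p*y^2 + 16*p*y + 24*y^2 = (p - 8)*(p - 3*y)*(p + y)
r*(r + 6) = r^2 + 6*r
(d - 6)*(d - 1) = d^2 - 7*d + 6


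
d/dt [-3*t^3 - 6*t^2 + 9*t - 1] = -9*t^2 - 12*t + 9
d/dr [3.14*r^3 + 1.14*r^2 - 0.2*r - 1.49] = 9.42*r^2 + 2.28*r - 0.2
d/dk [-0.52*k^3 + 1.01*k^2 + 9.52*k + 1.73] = -1.56*k^2 + 2.02*k + 9.52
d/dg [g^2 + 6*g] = 2*g + 6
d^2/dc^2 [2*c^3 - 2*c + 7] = 12*c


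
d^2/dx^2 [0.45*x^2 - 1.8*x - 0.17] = 0.900000000000000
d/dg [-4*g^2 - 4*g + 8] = -8*g - 4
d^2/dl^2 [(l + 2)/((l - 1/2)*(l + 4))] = 8*(2*l^3 + 12*l^2 + 54*l + 71)/(8*l^6 + 84*l^5 + 246*l^4 + 7*l^3 - 492*l^2 + 336*l - 64)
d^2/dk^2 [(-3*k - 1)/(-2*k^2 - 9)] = 12*(2*k^3 + 2*k^2 - 27*k - 3)/(8*k^6 + 108*k^4 + 486*k^2 + 729)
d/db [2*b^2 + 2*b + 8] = 4*b + 2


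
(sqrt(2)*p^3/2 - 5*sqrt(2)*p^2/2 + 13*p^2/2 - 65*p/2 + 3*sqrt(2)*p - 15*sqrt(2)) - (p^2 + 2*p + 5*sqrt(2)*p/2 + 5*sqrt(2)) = sqrt(2)*p^3/2 - 5*sqrt(2)*p^2/2 + 11*p^2/2 - 69*p/2 + sqrt(2)*p/2 - 20*sqrt(2)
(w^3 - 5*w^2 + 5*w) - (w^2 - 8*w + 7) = w^3 - 6*w^2 + 13*w - 7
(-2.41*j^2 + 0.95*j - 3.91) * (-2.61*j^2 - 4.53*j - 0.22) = 6.2901*j^4 + 8.4378*j^3 + 6.4318*j^2 + 17.5033*j + 0.8602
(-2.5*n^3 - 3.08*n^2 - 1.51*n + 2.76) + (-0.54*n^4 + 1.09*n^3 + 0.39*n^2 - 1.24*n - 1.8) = -0.54*n^4 - 1.41*n^3 - 2.69*n^2 - 2.75*n + 0.96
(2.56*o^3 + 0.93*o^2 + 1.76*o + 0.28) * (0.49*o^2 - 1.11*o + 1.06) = 1.2544*o^5 - 2.3859*o^4 + 2.5437*o^3 - 0.8306*o^2 + 1.5548*o + 0.2968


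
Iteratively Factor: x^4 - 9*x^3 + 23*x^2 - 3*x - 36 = (x + 1)*(x^3 - 10*x^2 + 33*x - 36) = (x - 4)*(x + 1)*(x^2 - 6*x + 9) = (x - 4)*(x - 3)*(x + 1)*(x - 3)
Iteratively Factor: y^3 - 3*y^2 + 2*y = (y)*(y^2 - 3*y + 2) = y*(y - 2)*(y - 1)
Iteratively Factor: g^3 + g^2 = (g)*(g^2 + g) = g*(g + 1)*(g)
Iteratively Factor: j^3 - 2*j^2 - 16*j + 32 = (j + 4)*(j^2 - 6*j + 8) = (j - 4)*(j + 4)*(j - 2)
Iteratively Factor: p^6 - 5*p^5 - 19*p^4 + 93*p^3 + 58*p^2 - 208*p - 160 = (p - 4)*(p^5 - p^4 - 23*p^3 + p^2 + 62*p + 40) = (p - 4)*(p + 1)*(p^4 - 2*p^3 - 21*p^2 + 22*p + 40) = (p - 4)*(p + 1)*(p + 4)*(p^3 - 6*p^2 + 3*p + 10) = (p - 4)*(p + 1)^2*(p + 4)*(p^2 - 7*p + 10) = (p - 5)*(p - 4)*(p + 1)^2*(p + 4)*(p - 2)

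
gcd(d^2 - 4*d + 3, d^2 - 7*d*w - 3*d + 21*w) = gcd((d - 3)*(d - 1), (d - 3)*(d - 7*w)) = d - 3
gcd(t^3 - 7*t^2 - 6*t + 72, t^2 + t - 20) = t - 4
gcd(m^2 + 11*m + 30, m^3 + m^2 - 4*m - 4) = 1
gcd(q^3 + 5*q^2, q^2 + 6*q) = q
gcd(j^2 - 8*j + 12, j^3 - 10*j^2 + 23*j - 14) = j - 2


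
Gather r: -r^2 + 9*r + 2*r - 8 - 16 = -r^2 + 11*r - 24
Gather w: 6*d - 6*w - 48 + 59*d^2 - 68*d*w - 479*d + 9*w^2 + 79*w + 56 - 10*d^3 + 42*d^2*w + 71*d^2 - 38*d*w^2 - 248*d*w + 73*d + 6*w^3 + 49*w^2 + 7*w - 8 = -10*d^3 + 130*d^2 - 400*d + 6*w^3 + w^2*(58 - 38*d) + w*(42*d^2 - 316*d + 80)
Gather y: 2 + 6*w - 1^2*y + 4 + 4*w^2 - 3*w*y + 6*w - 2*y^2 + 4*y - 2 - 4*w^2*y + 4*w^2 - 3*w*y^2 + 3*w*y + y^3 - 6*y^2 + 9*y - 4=8*w^2 + 12*w + y^3 + y^2*(-3*w - 8) + y*(12 - 4*w^2)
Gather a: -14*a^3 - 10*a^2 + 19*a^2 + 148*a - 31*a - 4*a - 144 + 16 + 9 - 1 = -14*a^3 + 9*a^2 + 113*a - 120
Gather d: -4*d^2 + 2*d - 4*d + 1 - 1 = -4*d^2 - 2*d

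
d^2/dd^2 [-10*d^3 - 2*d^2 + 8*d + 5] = -60*d - 4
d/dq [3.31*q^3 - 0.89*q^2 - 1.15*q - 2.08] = 9.93*q^2 - 1.78*q - 1.15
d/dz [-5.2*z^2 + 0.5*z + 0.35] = 0.5 - 10.4*z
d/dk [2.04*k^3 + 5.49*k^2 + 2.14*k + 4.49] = 6.12*k^2 + 10.98*k + 2.14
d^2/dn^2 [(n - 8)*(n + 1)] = 2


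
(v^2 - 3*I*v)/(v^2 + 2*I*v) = (v - 3*I)/(v + 2*I)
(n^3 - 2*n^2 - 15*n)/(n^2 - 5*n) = n + 3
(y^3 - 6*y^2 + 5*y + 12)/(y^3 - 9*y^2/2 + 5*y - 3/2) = 2*(y^2 - 3*y - 4)/(2*y^2 - 3*y + 1)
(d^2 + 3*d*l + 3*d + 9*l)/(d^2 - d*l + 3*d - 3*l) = (d + 3*l)/(d - l)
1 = 1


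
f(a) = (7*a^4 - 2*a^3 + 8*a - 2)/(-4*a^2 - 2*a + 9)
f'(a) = (8*a + 2)*(7*a^4 - 2*a^3 + 8*a - 2)/(-4*a^2 - 2*a + 9)^2 + (28*a^3 - 6*a^2 + 8)/(-4*a^2 - 2*a + 9) = 2*(-28*a^5 - 17*a^4 + 130*a^3 - 11*a^2 - 8*a + 34)/(16*a^4 + 16*a^3 - 68*a^2 - 36*a + 81)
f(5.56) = -50.79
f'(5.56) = -18.08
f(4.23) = -29.87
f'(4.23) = -13.37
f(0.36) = 0.12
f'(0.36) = 1.17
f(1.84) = -9.79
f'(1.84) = 0.19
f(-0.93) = -0.35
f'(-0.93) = -2.41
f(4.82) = -38.38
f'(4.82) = -15.47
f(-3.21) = -30.30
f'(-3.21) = 10.17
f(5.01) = -41.38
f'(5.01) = -16.14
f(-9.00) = -159.30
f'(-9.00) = 32.79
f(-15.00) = -419.28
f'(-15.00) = 53.85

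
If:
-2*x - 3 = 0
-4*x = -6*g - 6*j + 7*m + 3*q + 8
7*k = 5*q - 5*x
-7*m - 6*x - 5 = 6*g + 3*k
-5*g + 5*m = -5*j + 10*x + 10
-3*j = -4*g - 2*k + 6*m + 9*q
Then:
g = 951/2572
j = -739/5144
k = 8895/5144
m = -2503/5144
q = 4737/5144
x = -3/2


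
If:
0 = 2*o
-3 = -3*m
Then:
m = 1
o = 0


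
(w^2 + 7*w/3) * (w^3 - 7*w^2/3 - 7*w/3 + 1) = w^5 - 70*w^3/9 - 40*w^2/9 + 7*w/3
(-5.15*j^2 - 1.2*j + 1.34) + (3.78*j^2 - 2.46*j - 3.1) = -1.37*j^2 - 3.66*j - 1.76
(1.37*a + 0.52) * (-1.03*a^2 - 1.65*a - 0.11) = -1.4111*a^3 - 2.7961*a^2 - 1.0087*a - 0.0572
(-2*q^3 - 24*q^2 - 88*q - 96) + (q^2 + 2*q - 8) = -2*q^3 - 23*q^2 - 86*q - 104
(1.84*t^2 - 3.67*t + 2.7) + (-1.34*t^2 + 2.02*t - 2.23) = 0.5*t^2 - 1.65*t + 0.47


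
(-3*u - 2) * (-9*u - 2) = 27*u^2 + 24*u + 4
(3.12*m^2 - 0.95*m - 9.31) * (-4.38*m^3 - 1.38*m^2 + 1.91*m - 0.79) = -13.6656*m^5 - 0.144600000000001*m^4 + 48.048*m^3 + 8.5685*m^2 - 17.0316*m + 7.3549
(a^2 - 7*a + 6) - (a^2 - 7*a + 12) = -6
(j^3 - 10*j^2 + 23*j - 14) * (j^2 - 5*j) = j^5 - 15*j^4 + 73*j^3 - 129*j^2 + 70*j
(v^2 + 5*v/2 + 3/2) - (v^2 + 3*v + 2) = -v/2 - 1/2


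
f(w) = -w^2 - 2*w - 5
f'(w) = -2*w - 2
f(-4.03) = -13.18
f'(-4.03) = 6.06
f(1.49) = -10.20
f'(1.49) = -4.98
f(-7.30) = -43.69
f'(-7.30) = 12.60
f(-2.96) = -7.84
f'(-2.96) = 3.92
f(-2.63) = -6.66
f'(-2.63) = 3.26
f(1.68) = -11.18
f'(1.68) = -5.36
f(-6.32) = -32.30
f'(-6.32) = 10.64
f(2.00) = -13.00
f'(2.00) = -6.00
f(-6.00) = -29.00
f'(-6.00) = 10.00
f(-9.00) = -68.00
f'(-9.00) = 16.00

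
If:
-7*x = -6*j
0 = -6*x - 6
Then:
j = -7/6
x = -1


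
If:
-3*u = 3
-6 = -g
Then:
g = 6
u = -1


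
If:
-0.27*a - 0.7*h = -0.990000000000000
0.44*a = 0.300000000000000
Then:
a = 0.68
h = 1.15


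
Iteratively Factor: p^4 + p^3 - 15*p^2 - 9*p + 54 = (p + 3)*(p^3 - 2*p^2 - 9*p + 18) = (p - 2)*(p + 3)*(p^2 - 9) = (p - 3)*(p - 2)*(p + 3)*(p + 3)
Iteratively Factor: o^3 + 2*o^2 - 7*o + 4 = (o - 1)*(o^2 + 3*o - 4) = (o - 1)^2*(o + 4)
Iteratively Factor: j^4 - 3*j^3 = (j)*(j^3 - 3*j^2) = j^2*(j^2 - 3*j) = j^3*(j - 3)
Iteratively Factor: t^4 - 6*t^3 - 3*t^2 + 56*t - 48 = (t - 4)*(t^3 - 2*t^2 - 11*t + 12) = (t - 4)^2*(t^2 + 2*t - 3) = (t - 4)^2*(t + 3)*(t - 1)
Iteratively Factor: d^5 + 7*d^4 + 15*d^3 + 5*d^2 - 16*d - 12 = (d + 1)*(d^4 + 6*d^3 + 9*d^2 - 4*d - 12) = (d + 1)*(d + 2)*(d^3 + 4*d^2 + d - 6) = (d - 1)*(d + 1)*(d + 2)*(d^2 + 5*d + 6) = (d - 1)*(d + 1)*(d + 2)*(d + 3)*(d + 2)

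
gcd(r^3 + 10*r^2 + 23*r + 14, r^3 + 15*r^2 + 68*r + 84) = r^2 + 9*r + 14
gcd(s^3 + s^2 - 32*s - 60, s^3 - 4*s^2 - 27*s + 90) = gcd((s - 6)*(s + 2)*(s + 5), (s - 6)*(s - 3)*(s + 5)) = s^2 - s - 30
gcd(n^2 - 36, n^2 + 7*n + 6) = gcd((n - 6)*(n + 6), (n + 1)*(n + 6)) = n + 6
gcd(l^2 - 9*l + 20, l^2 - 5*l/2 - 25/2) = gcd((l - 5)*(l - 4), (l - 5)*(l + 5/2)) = l - 5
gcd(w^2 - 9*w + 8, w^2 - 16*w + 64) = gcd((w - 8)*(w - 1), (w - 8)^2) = w - 8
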